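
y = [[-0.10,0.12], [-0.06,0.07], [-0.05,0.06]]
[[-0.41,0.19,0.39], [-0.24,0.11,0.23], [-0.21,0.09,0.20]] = y @[[2.77,  1.19,  -0.95], [-1.11,  2.56,  2.47]]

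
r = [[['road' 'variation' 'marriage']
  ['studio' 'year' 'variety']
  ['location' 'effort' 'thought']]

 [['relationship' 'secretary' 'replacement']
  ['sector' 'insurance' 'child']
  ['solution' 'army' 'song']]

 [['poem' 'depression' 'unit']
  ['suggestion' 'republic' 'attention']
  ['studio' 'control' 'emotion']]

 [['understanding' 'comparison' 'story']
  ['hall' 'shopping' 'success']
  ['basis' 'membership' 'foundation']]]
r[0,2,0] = 'location'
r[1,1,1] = 'insurance'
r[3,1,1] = 'shopping'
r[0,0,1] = 'variation'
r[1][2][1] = 'army'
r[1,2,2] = 'song'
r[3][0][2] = 'story'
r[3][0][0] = 'understanding'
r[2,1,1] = 'republic'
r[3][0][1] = 'comparison'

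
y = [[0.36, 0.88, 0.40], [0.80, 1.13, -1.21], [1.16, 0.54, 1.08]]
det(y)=-1.672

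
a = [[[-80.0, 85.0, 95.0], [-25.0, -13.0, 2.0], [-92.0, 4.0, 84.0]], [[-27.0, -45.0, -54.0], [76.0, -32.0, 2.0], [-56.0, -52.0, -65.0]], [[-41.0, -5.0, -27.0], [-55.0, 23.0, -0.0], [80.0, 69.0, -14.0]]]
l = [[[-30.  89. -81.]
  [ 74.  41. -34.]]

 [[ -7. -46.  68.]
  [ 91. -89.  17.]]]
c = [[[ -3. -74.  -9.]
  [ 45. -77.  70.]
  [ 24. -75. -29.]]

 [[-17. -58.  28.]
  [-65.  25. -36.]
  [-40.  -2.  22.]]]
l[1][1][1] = -89.0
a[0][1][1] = -13.0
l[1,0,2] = 68.0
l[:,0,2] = [-81.0, 68.0]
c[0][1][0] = 45.0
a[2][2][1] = 69.0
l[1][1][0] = 91.0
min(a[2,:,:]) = -55.0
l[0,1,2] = -34.0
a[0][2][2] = 84.0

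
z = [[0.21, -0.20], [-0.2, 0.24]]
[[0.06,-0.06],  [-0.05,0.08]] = z@[[0.39, 0.08],  [0.12, 0.38]]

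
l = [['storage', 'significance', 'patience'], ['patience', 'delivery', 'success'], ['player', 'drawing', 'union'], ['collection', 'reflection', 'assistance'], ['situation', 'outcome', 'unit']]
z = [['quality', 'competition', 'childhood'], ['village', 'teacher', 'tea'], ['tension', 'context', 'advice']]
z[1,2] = 'tea'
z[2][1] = 'context'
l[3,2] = 'assistance'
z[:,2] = ['childhood', 'tea', 'advice']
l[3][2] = 'assistance'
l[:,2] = ['patience', 'success', 'union', 'assistance', 'unit']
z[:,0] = ['quality', 'village', 'tension']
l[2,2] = 'union'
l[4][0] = 'situation'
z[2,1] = 'context'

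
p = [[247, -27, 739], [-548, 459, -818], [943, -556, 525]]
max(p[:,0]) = 943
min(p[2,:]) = -556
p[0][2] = 739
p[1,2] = -818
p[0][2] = 739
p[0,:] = [247, -27, 739]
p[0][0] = 247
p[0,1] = -27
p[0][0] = 247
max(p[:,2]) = 739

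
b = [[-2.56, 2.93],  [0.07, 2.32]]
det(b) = -6.144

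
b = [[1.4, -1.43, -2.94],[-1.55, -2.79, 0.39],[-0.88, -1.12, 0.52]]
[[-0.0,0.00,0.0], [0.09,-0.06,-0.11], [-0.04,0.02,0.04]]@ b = [[0.00, 0.0, 0.00], [0.32, 0.16, -0.35], [-0.12, -0.04, 0.15]]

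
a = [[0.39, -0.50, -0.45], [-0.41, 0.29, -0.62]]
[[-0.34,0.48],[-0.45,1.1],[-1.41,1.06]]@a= [[-0.33, 0.31, -0.14], [-0.63, 0.54, -0.48], [-0.98, 1.01, -0.02]]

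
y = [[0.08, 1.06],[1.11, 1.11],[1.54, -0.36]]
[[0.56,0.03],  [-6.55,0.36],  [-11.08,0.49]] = y @ [[-6.95, 0.32], [1.05, 0.00]]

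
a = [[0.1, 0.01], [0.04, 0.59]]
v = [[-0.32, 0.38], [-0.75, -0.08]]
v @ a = [[-0.02, 0.22],[-0.08, -0.05]]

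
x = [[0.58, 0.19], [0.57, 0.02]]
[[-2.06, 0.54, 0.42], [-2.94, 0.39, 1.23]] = x @ [[-5.35, 0.66, 2.33], [5.47, 0.83, -4.92]]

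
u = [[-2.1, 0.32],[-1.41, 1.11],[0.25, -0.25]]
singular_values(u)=[2.71, 0.71]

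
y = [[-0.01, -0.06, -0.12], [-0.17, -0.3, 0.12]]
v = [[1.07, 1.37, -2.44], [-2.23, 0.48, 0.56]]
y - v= [[-1.08, -1.43, 2.32], [2.06, -0.78, -0.44]]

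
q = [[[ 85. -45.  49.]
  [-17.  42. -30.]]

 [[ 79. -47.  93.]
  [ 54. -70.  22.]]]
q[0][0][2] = 49.0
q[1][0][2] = 93.0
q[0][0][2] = 49.0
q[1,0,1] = -47.0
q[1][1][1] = -70.0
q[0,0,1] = -45.0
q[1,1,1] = -70.0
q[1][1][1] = -70.0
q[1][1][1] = -70.0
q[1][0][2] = 93.0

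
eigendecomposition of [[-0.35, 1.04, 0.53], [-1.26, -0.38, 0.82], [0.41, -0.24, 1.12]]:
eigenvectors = [[0.02-0.64j, (0.02+0.64j), (0.4+0j)], [0.76+0.00j, 0.76-0.00j, (0.15+0j)], [(-0.01+0.16j), (-0.01-0.16j), (0.91+0j)]]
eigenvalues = [(-0.43+1.23j), (-0.43-1.23j), (1.26+0j)]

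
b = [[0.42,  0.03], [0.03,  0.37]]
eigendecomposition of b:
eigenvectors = [[0.91, -0.42], [0.42, 0.91]]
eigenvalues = [0.43, 0.36]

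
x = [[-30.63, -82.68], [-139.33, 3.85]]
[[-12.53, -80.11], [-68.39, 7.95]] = x @ [[0.49, -0.03], [-0.03, 0.98]]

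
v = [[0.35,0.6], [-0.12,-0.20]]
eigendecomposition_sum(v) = [[0.38, 0.67], [-0.13, -0.24]] + [[-0.03, -0.07], [0.01, 0.04]]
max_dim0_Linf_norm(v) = 0.6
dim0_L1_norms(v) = [0.47, 0.8]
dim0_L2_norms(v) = [0.37, 0.63]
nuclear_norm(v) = 0.74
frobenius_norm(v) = 0.73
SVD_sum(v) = [[0.35, 0.6], [-0.12, -0.2]] + [[-0.0, 0.00], [-0.0, 0.0]]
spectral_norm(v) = 0.73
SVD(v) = [[-0.95, 0.32], [0.32, 0.95]] @ diag([0.7327295201639378, 0.0027295201639378616]) @ [[-0.50, -0.86], [-0.86, 0.5]]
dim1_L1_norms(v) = [0.95, 0.32]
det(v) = 0.00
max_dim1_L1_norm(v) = 0.95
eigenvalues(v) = [0.14, 0.01]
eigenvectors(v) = [[0.94, -0.87], [-0.34, 0.49]]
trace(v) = 0.15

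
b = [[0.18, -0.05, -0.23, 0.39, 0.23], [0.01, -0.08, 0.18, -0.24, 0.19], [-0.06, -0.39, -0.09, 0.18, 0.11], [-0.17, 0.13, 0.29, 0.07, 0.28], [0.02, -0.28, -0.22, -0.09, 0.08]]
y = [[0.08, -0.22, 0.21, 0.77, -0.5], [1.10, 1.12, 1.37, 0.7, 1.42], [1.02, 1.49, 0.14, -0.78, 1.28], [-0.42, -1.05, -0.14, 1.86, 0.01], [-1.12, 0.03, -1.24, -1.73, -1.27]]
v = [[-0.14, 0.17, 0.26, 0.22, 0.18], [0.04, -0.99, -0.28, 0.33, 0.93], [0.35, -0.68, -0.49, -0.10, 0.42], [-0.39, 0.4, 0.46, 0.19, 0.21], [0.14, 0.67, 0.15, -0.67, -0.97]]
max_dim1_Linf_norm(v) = 0.99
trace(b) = 0.16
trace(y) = 1.93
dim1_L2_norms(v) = [0.44, 1.43, 1.01, 0.78, 1.37]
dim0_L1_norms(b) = [0.44, 0.93, 1.01, 0.97, 0.89]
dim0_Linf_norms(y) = [1.12, 1.49, 1.37, 1.86, 1.42]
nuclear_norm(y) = 8.50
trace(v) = -2.40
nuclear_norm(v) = 3.64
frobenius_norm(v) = 2.39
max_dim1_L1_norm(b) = 1.08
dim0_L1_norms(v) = [1.06, 2.91, 1.64, 1.51, 2.71]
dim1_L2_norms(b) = [0.54, 0.36, 0.46, 0.46, 0.38]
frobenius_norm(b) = 0.99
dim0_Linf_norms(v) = [0.39, 0.99, 0.49, 0.67, 0.97]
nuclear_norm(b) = 1.98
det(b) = 0.00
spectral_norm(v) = 2.10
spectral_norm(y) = 3.86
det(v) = 0.01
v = y @ b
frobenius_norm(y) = 5.05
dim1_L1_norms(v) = [0.97, 2.57, 2.04, 1.65, 2.6]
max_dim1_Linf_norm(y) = 1.86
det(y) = 1.34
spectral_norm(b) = 0.68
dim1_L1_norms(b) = [1.08, 0.7, 0.83, 0.94, 0.69]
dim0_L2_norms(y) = [1.92, 2.15, 1.87, 2.85, 2.35]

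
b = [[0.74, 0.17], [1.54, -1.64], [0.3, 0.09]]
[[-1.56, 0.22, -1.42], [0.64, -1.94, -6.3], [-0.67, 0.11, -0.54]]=b @ [[-1.66, 0.02, -2.3], [-1.95, 1.2, 1.68]]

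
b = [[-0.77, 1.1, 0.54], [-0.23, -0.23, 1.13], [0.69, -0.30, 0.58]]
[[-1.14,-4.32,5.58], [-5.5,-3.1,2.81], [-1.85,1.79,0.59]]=b @ [[1.69, 4.16, -0.31], [2.15, -0.08, 3.33], [-4.09, -1.91, 3.10]]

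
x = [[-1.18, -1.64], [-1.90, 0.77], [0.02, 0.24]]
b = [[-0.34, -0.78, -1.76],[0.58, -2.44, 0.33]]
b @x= [[1.85, -0.47],[3.96, -2.75]]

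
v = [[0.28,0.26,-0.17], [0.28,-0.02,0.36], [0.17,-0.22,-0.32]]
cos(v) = [[0.94, -0.05, -0.05],[-0.07, 1.00, 0.09],[0.03, -0.06, 1.00]]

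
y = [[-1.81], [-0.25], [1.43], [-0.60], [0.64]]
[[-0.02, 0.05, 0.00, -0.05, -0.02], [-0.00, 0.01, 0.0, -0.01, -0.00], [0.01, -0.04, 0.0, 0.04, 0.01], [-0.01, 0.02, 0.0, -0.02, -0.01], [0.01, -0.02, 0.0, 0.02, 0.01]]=y @ [[0.01, -0.03, -0.0, 0.03, 0.01]]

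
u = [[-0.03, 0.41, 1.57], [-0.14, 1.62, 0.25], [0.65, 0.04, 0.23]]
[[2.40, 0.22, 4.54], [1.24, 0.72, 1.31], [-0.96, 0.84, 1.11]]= u@[[-1.99, 1.25, 0.69], [0.38, 0.55, 0.44], [1.39, 0.02, 2.79]]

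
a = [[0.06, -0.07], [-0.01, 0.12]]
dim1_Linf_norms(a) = [0.07, 0.12]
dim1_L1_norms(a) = [0.13, 0.13]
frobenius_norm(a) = 0.15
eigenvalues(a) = [0.05, 0.13]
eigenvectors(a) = [[-0.99, 0.71], [-0.14, -0.71]]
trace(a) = 0.18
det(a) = 0.01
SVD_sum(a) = [[0.03, -0.08], [-0.04, 0.11]] + [[0.03, 0.01],  [0.03, 0.01]]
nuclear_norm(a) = 0.19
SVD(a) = [[-0.58,0.81], [0.81,0.58]] @ diag([0.14486832980505138, 0.044868329805051364]) @ [[-0.30,0.95], [0.95,0.3]]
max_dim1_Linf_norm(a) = 0.12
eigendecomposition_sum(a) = [[0.04, 0.04], [0.01, 0.01]] + [[0.02, -0.11], [-0.02, 0.11]]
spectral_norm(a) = 0.14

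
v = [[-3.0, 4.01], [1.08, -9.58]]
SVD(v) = [[-0.43, 0.9], [0.90, 0.43]] @ diag([10.617815222896931, 2.2988910136015974]) @ [[0.21, -0.98], [-0.98, -0.21]]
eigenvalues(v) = [-2.4, -10.18]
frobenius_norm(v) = 10.86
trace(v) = -12.58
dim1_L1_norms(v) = [7.01, 10.66]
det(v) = 24.41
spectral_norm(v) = 10.62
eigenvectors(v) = [[0.99, -0.49], [0.15, 0.87]]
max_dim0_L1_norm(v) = 13.59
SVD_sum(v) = [[-0.97, 4.45], [2.04, -9.37]] + [[-2.03,-0.44], [-0.96,-0.21]]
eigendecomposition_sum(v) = [[-2.21,  -1.23], [-0.33,  -0.19]] + [[-0.79, 5.24],[1.41, -9.39]]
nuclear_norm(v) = 12.92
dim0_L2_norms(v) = [3.19, 10.39]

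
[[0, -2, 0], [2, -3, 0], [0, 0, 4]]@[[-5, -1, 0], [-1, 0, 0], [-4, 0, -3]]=[[2, 0, 0], [-7, -2, 0], [-16, 0, -12]]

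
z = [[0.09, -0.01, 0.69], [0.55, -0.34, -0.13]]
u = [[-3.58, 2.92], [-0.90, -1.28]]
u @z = [[1.28, -0.96, -2.85], [-0.78, 0.44, -0.45]]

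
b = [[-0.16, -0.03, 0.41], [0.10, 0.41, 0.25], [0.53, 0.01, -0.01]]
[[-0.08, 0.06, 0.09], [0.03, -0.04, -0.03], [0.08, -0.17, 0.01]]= b @ [[0.14, -0.32, 0.03],  [0.12, -0.03, -0.21],  [-0.12, 0.02, 0.22]]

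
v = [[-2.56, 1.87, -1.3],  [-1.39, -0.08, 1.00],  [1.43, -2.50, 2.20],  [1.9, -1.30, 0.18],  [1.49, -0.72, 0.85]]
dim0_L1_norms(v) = [8.77, 6.47, 5.53]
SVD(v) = [[-0.61, 0.15, -0.26], [-0.08, 0.74, 0.13], [0.61, 0.54, -0.32], [0.38, -0.37, -0.50], [0.32, -0.10, 0.75]] @ diag([5.593371225696847, 2.239614758637631, 0.5528327635361846]) @ [[0.67, -0.61, 0.43], [-0.67, -0.25, 0.7], [0.32, 0.76, 0.57]]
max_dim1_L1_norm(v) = 6.13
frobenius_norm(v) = 6.05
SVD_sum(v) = [[-2.28,2.06,-1.46], [-0.31,0.28,-0.2], [2.29,-2.07,1.46], [1.43,-1.30,0.92], [1.21,-1.09,0.77]] + [[-0.23, -0.09, 0.24], [-1.11, -0.41, 1.15], [-0.81, -0.30, 0.84], [0.55, 0.21, -0.58], [0.15, 0.06, -0.16]] + [[-0.04, -0.11, -0.08], [0.02, 0.06, 0.04], [-0.06, -0.13, -0.10], [-0.09, -0.21, -0.16], [0.13, 0.31, 0.24]]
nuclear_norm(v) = 8.39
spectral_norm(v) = 5.59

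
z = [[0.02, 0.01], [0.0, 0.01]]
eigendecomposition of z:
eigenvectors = [[1.00, -0.71], [0.00, 0.71]]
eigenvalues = [0.02, 0.01]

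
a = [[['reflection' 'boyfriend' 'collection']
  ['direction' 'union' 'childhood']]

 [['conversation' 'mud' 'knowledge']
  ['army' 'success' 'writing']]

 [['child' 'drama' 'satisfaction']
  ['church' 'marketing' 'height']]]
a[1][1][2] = 'writing'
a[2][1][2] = 'height'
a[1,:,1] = ['mud', 'success']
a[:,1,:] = [['direction', 'union', 'childhood'], ['army', 'success', 'writing'], ['church', 'marketing', 'height']]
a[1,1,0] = 'army'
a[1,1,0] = 'army'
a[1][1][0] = 'army'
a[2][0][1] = 'drama'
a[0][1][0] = 'direction'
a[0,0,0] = 'reflection'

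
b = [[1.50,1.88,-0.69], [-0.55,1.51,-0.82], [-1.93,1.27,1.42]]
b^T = [[1.50, -0.55, -1.93], [1.88, 1.51, 1.27], [-0.69, -0.82, 1.42]]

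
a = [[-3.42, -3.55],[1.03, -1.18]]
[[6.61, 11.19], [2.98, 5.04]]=a @ [[0.36,0.61],[-2.21,-3.74]]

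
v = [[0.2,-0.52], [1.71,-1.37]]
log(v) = [[3.38, -2.40], [7.9, -3.87]]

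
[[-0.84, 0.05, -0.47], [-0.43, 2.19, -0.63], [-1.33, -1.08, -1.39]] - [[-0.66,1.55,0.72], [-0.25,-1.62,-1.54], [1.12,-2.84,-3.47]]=[[-0.18, -1.5, -1.19], [-0.18, 3.81, 0.91], [-2.45, 1.76, 2.08]]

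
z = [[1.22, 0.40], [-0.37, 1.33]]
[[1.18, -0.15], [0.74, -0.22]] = z @ [[0.72, -0.06], [0.76, -0.18]]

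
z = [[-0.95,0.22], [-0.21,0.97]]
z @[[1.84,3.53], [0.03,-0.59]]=[[-1.74, -3.48],[-0.36, -1.31]]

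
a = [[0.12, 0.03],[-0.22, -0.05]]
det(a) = 0.00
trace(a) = 0.07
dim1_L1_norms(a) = [0.15, 0.27]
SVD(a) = [[-0.48, 0.88], [0.88, 0.48]] @ diag([0.25728303769729133, 0.0023320620176520805]) @ [[-0.97, -0.23], [-0.23, 0.97]]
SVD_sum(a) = [[0.12, 0.03], [-0.22, -0.05]] + [[-0.0, 0.00], [-0.0, 0.00]]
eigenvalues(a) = [0.06, 0.01]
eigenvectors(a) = [[0.45, -0.26], [-0.89, 0.96]]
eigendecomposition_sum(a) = [[0.13, 0.04], [-0.26, -0.07]] + [[-0.01, -0.01],  [0.04, 0.02]]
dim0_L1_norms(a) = [0.34, 0.08]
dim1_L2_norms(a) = [0.12, 0.23]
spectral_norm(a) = 0.26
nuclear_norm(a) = 0.26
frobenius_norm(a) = 0.26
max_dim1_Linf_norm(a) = 0.22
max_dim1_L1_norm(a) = 0.27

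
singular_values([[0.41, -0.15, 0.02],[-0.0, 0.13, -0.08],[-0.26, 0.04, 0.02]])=[0.51, 0.16, 0.0]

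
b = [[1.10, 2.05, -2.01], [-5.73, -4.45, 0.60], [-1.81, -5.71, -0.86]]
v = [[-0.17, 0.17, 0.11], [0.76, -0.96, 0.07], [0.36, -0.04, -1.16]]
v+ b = [[0.93, 2.22, -1.9],  [-4.97, -5.41, 0.67],  [-1.45, -5.75, -2.02]]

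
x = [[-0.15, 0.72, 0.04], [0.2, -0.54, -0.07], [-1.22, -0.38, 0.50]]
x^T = [[-0.15, 0.20, -1.22], [0.72, -0.54, -0.38], [0.04, -0.07, 0.5]]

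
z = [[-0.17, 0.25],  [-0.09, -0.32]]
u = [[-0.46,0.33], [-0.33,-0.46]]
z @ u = [[-0.0, -0.17], [0.15, 0.12]]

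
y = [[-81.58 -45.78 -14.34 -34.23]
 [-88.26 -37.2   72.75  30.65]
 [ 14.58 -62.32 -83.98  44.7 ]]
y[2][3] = 44.7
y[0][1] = -45.78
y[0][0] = -81.58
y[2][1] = -62.32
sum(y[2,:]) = -87.02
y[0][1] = -45.78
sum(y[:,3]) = 41.120000000000005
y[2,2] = -83.98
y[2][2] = -83.98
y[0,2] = -14.34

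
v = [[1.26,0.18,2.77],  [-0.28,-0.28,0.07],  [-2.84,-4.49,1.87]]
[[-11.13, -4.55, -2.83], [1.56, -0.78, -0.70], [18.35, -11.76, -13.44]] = v @ [[-2.91, 1.58, -1.0], [-3.28, 0.62, 3.30], [-2.48, -2.4, -0.78]]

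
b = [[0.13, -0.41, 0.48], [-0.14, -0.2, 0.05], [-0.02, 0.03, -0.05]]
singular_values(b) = [0.66, 0.2, 0.0]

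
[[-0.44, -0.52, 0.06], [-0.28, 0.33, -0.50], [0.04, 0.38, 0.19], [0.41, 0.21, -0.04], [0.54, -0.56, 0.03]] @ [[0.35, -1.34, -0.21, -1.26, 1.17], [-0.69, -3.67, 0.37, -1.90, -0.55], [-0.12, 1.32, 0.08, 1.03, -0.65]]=[[0.20, 2.58, -0.1, 1.6, -0.27], [-0.27, -1.50, 0.14, -0.79, -0.18], [-0.27, -1.20, 0.15, -0.58, -0.29], [0.00, -1.37, -0.01, -0.96, 0.39], [0.57, 1.37, -0.32, 0.41, 0.92]]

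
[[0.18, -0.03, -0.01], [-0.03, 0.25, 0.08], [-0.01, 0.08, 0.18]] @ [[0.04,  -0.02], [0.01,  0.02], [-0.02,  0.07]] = [[0.01, -0.0], [-0.00, 0.01], [-0.00, 0.01]]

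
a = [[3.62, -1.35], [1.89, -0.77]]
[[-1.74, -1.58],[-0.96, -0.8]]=a@[[-0.19,-0.59], [0.78,-0.41]]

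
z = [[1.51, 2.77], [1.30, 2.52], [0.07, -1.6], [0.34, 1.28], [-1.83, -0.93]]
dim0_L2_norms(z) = [2.73, 4.37]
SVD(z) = [[-0.64, -0.02], [-0.57, -0.07], [0.28, 0.58], [-0.26, -0.22], [0.35, -0.78]] @ diag([4.938837910798335, 1.4608148722069958]) @ [[-0.49, -0.87], [0.87, -0.49]]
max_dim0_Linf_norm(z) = 2.77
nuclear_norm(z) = 6.40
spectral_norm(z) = 4.94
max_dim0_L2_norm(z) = 4.37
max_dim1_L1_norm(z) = 4.28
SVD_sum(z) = [[1.54, 2.75], [1.38, 2.47], [-0.67, -1.19], [0.63, 1.12], [-0.83, -1.49]] + [[-0.03, 0.02], [-0.08, 0.05], [0.74, -0.41], [-0.29, 0.16], [-1.0, 0.56]]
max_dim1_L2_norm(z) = 3.15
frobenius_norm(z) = 5.15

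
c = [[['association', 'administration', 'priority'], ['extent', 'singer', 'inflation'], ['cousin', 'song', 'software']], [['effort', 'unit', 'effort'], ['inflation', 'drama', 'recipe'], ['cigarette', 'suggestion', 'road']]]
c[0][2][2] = 'software'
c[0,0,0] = 'association'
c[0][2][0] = 'cousin'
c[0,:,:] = [['association', 'administration', 'priority'], ['extent', 'singer', 'inflation'], ['cousin', 'song', 'software']]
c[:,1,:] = [['extent', 'singer', 'inflation'], ['inflation', 'drama', 'recipe']]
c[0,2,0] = 'cousin'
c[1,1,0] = 'inflation'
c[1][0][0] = 'effort'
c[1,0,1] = 'unit'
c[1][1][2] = 'recipe'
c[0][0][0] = 'association'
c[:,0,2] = ['priority', 'effort']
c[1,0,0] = 'effort'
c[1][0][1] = 'unit'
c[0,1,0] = 'extent'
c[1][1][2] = 'recipe'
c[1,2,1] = 'suggestion'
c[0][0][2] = 'priority'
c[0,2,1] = 'song'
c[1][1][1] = 'drama'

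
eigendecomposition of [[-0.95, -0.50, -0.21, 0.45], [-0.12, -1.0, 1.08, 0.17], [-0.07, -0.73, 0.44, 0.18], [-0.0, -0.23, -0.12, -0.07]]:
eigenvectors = [[(0.99+0j), (0.29-0.34j), 0.29+0.34j, 0.30+0.00j], [0.12+0.00j, (-0.63+0j), -0.63-0.00j, (0.29+0j)], [0.10+0.00j, (-0.43-0.3j), -0.43+0.30j, 0.12+0.00j], [(0.04+0j), (-0.02-0.36j), -0.02+0.36j, (0.9+0j)]]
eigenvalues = [(-1.01+0j), (-0.2+0.54j), (-0.2-0.54j), (-0.16+0j)]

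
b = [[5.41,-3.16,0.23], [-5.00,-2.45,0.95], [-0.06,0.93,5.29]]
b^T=[[5.41, -5.0, -0.06], [-3.16, -2.45, 0.93], [0.23, 0.95, 5.29]]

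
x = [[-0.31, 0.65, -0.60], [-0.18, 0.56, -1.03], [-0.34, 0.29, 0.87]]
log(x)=[[-11.34, 9.78, 2.79],[-6.22, 4.89, 0.59],[-2.22, 2.05, 0.6]]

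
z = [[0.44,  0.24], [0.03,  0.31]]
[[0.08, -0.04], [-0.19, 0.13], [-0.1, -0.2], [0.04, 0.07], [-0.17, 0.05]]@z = [[0.03, 0.01], [-0.08, -0.01], [-0.05, -0.09], [0.02, 0.03], [-0.07, -0.03]]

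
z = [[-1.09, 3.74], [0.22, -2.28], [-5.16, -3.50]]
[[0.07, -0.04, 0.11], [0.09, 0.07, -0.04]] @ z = [[-0.65, -0.03], [0.12, 0.32]]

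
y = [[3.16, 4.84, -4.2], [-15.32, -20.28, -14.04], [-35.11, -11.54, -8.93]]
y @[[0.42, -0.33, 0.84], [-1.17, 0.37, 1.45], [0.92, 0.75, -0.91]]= [[-8.2, -2.4, 13.49], [4.38, -12.98, -29.50], [-9.46, 0.62, -38.10]]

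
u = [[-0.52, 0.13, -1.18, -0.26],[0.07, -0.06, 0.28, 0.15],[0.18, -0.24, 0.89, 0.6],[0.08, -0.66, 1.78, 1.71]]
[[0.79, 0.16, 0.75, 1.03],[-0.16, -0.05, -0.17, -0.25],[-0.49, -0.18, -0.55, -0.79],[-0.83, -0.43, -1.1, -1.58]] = u@[[-0.61, -0.02, -0.08, -0.08], [0.31, -0.12, 0.11, 0.10], [-0.38, -0.10, -0.59, -0.82], [0.06, -0.19, 0.02, -0.03]]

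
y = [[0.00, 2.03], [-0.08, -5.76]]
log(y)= [[(-3.59+3.14j), -1.89+0.00j],[0.07-0.00j, (1.77+3.14j)]]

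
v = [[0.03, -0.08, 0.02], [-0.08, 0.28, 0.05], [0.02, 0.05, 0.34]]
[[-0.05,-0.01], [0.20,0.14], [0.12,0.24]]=v @ [[-0.89, 0.92], [0.39, 0.66], [0.36, 0.55]]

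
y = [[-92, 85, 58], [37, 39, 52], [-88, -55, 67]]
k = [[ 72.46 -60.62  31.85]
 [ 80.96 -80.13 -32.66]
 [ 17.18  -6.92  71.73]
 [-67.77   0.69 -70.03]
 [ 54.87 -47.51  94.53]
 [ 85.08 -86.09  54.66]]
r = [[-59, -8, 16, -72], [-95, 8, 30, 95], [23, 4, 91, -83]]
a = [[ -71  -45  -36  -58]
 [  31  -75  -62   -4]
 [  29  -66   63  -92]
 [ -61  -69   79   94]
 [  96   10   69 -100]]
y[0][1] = 85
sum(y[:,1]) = 69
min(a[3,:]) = -69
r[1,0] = -95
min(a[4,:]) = -100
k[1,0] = 80.96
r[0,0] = -59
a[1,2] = -62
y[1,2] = 52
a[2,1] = -66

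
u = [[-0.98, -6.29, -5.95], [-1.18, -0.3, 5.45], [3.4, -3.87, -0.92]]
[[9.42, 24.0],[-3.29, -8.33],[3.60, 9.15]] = u @ [[-0.09, -0.24],  [-0.85, -2.17],  [-0.67, -1.7]]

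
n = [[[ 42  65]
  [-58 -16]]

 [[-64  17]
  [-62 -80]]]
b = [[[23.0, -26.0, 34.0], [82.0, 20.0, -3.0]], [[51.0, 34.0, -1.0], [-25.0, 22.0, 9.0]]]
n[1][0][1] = 17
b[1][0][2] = -1.0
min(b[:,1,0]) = -25.0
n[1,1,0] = -62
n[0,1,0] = -58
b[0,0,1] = -26.0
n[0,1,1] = -16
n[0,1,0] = -58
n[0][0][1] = 65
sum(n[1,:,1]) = -63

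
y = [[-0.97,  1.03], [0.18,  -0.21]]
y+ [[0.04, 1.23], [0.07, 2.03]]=[[-0.93, 2.26], [0.25, 1.82]]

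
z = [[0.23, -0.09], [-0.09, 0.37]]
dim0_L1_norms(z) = [0.32, 0.46]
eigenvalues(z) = [0.19, 0.41]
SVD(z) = [[-0.44, 0.9],[0.90, 0.44]] @ diag([0.41401754250991385, 0.18598245749008616]) @ [[-0.44, 0.9], [0.90, 0.44]]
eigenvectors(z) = [[-0.90, 0.44], [-0.44, -0.90]]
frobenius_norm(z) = 0.45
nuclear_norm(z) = 0.60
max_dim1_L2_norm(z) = 0.38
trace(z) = 0.60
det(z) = 0.08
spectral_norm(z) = 0.41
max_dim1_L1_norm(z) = 0.46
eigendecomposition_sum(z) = [[0.15, 0.07], [0.07, 0.04]] + [[0.08, -0.16], [-0.16, 0.33]]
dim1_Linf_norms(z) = [0.23, 0.37]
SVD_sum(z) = [[0.08, -0.16], [-0.16, 0.33]] + [[0.15, 0.07], [0.07, 0.04]]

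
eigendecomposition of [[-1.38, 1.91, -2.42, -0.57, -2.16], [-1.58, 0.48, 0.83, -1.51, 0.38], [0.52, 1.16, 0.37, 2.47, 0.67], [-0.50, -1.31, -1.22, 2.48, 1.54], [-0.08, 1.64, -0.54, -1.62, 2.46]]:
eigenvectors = [[0.80+0.00j, 0.80-0.00j, (0.41+0j), 0.38-0.05j, (0.38+0.05j)], [(0.13+0.43j), (0.13-0.43j), (-0.44+0j), 0.05j, -0.05j], [(0.04-0.35j), 0.04+0.35j, (-0.46+0j), (-0.39+0.26j), -0.39-0.26j], [(0.05+0.12j), (0.05-0.12j), (-0.16+0j), (-0.57+0j), (-0.57-0j)], [(0.07-0.14j), (0.07+0.14j), -0.64+0.00j, (-0.09-0.53j), -0.09+0.53j]]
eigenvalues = [(-1.43+2.37j), (-1.43-2.37j), (2.83+0j), (2.22+2.06j), (2.22-2.06j)]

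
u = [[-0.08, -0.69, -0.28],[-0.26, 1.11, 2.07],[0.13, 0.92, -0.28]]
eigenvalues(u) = [-1.19, -0.06, 2.0]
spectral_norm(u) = 2.44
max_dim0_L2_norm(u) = 2.11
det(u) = 0.15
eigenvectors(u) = [[0.24, 0.98, -0.34], [0.67, -0.1, 0.88], [-0.71, 0.18, 0.34]]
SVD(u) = [[-0.25, 0.42, -0.87], [0.96, 0.20, -0.17], [0.11, -0.89, -0.45]] @ diag([2.4431974130628267, 1.0557665485903487, 0.05782210373840797]) @ [[-0.09, 0.55, 0.83],  [-0.19, -0.83, 0.53],  [0.98, -0.11, 0.18]]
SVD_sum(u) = [[0.05, -0.33, -0.50], [-0.21, 1.29, 1.96], [-0.02, 0.14, 0.22]] + [[-0.08,-0.37,0.23], [-0.04,-0.18,0.11], [0.18,0.78,-0.49]] + [[-0.05,0.01,-0.01],[-0.01,0.0,-0.0],[-0.03,0.0,-0.00]]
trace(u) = 0.75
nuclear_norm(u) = 3.56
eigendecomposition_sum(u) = [[-0.06, -0.12, 0.26], [-0.17, -0.34, 0.74], [0.18, 0.37, -0.78]] + [[-0.06, -0.01, -0.03], [0.01, 0.0, 0.0], [-0.01, -0.0, -0.01]] + [[0.04, -0.56, -0.51], [-0.10, 1.45, 1.33], [-0.04, 0.55, 0.51]]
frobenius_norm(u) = 2.66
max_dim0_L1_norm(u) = 2.72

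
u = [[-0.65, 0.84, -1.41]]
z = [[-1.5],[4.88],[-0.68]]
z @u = [[0.98, -1.26, 2.11], [-3.17, 4.1, -6.88], [0.44, -0.57, 0.96]]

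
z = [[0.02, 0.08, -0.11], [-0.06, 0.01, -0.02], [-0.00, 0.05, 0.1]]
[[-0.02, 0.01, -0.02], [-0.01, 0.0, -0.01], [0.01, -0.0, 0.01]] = z @ [[0.15,-0.05,0.16], [-0.05,0.02,-0.06], [0.16,-0.06,0.16]]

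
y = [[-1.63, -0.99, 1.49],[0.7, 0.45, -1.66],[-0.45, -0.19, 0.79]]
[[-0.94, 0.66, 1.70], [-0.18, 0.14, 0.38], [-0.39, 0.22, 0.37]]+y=[[-2.57,-0.33,3.19],[0.52,0.59,-1.28],[-0.84,0.03,1.16]]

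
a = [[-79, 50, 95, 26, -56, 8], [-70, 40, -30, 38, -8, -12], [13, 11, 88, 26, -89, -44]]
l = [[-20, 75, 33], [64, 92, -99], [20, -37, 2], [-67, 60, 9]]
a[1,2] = -30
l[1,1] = 92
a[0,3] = 26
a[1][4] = -8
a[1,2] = -30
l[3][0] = -67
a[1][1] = 40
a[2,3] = 26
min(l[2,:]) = -37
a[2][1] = 11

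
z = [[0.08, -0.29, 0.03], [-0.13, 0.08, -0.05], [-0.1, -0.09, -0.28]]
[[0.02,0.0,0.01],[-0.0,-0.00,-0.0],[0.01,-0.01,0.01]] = z@ [[-0.00, 0.0, -0.0],[-0.06, 0.00, -0.03],[-0.03, 0.02, -0.02]]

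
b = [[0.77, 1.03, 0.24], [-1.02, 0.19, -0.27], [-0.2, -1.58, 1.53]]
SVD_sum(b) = [[0.14, 0.64, -0.47], [0.02, 0.11, -0.08], [-0.37, -1.73, 1.28]] + [[0.82, 0.17, 0.46], [-0.84, -0.17, -0.47], [0.25, 0.05, 0.14]] + [[-0.19, 0.23, 0.25], [-0.21, 0.25, 0.28], [-0.08, 0.1, 0.11]]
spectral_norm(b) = 2.33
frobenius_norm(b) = 2.78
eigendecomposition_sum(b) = [[0.37+0.41j, 0.54-0.17j, (0.09-0.05j)], [(-0.44+0.19j), (-0.01+0.49j), 0.02+0.09j], [(-0.47-0.06j), (-0.25+0.41j), (-0.03+0.08j)]] + [[0.37-0.41j, (0.54+0.17j), (0.09+0.05j)], [-0.44-0.19j, (-0.01-0.49j), 0.02-0.09j], [-0.47+0.06j, (-0.25-0.41j), (-0.03-0.08j)]] + [[(0.03-0j),(-0.04+0j),0.07-0.00j],[-0.14+0.00j,(0.2-0j),-0.30+0.00j],[(0.74-0j),(-1.07+0j),(1.59-0j)]]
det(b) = 1.95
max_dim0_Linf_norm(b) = 1.58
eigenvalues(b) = [(0.33+0.98j), (0.33-0.98j), (1.82+0j)]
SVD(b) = [[-0.35, 0.69, 0.64],  [-0.06, -0.7, 0.71],  [0.94, 0.21, 0.28]] @ diag([2.33050027381059, 1.394774367669684, 0.6012261945893542]) @ [[-0.17, -0.79, 0.59], [0.86, 0.17, 0.48], [-0.48, 0.58, 0.65]]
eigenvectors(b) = [[(0.64+0j), (0.64-0j), 0.04+0.00j], [(-0.17+0.52j), (-0.17-0.52j), -0.19+0.00j], [-0.41+0.35j, (-0.41-0.35j), (0.98+0j)]]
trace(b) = 2.49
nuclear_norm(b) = 4.33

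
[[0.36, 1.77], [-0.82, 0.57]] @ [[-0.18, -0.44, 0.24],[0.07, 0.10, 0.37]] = [[0.06, 0.02, 0.74], [0.19, 0.42, 0.01]]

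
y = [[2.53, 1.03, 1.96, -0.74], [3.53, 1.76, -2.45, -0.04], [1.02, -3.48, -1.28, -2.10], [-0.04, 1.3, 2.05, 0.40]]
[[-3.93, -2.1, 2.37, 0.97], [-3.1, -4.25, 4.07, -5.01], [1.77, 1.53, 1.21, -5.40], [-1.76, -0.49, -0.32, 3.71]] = y @ [[-0.21,  -0.42,  0.86,  -0.88], [-1.59,  -1.11,  0.27,  0.73], [-0.21,  0.32,  -0.22,  1.3], [1.82,  0.71,  -0.47,  0.14]]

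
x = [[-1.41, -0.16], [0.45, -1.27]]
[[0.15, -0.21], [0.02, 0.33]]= x @ [[-0.10,0.17], [-0.05,-0.2]]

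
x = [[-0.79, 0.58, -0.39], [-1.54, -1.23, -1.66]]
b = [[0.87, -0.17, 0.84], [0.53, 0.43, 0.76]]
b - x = [[1.66, -0.75, 1.23],[2.07, 1.66, 2.42]]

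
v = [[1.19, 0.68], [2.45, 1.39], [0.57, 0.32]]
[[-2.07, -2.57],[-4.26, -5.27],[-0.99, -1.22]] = v @ [[-2.25, -1.04], [0.90, -1.96]]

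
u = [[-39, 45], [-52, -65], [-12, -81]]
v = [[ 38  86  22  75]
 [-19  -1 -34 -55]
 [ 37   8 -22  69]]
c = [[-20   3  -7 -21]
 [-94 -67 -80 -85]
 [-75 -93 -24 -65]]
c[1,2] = -80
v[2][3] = 69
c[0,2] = -7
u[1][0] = -52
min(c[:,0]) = -94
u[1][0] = -52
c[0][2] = -7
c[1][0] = -94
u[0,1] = 45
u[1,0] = -52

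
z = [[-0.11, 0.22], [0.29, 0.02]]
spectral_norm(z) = 0.32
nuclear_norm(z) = 0.53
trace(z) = -0.09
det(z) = -0.07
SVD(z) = [[-0.55, 0.84], [0.84, 0.55]] @ diag([0.3201627185937722, 0.20614517608385846]) @ [[0.95, -0.32], [0.32, 0.95]]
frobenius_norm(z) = 0.38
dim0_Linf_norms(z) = [0.29, 0.22]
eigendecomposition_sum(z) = [[-0.19, 0.13], [0.17, -0.11]] + [[0.08, 0.09], [0.12, 0.13]]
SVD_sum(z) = [[-0.17, 0.06], [0.25, -0.09]] + [[0.06, 0.16], [0.04, 0.11]]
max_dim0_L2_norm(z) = 0.31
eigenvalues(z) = [-0.31, 0.22]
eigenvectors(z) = [[-0.75, -0.56], [0.66, -0.83]]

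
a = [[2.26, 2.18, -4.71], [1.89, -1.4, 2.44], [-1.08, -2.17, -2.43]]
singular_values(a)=[6.13, 3.48, 2.36]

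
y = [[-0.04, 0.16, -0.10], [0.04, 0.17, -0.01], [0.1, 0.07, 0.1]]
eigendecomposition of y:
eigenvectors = [[0.78,0.4,-0.08], [-0.21,-0.26,-0.6], [-0.59,-0.88,-0.80]]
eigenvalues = [-0.01, 0.08, 0.16]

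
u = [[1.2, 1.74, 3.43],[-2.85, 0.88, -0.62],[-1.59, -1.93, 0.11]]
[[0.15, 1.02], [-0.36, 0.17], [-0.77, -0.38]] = u@[[0.22,-0.03], [0.21,0.23], [-0.14,0.19]]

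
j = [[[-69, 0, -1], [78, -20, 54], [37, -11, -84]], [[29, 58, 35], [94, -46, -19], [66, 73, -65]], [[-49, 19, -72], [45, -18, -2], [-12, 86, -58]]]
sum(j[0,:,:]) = -16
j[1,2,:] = [66, 73, -65]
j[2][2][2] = -58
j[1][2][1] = 73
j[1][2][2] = -65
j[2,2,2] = -58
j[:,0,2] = [-1, 35, -72]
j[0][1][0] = 78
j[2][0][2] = -72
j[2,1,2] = -2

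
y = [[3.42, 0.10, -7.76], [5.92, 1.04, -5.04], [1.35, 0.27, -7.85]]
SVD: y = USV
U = [[-0.63, 0.13, -0.77], [-0.54, -0.79, 0.3], [-0.57, 0.6, 0.57]]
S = [13.48, 3.89, 0.4]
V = [[-0.45, -0.06, 0.89], [-0.88, -0.17, -0.45], [-0.17, 0.98, -0.02]]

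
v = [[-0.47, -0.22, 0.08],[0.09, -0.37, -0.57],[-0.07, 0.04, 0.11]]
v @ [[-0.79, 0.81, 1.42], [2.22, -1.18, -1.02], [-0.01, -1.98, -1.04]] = [[-0.12, -0.28, -0.53], [-0.89, 1.64, 1.10], [0.14, -0.32, -0.25]]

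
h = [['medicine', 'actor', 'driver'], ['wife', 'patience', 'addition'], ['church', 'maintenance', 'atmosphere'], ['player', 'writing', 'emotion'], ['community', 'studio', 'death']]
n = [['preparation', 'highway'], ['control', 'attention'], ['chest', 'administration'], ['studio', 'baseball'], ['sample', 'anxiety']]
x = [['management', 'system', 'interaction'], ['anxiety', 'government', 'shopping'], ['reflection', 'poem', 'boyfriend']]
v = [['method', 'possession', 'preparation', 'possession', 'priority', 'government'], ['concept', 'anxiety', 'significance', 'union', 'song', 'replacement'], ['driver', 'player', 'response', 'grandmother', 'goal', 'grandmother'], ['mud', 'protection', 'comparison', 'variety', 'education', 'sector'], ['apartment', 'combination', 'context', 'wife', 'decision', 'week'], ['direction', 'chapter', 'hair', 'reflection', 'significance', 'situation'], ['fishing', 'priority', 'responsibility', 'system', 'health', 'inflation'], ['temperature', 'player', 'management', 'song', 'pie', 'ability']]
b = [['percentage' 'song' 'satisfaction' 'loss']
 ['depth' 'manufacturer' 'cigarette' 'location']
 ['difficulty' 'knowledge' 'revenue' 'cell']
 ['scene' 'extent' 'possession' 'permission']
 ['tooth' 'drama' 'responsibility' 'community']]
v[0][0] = 'method'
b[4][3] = 'community'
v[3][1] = 'protection'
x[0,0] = 'management'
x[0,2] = 'interaction'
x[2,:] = ['reflection', 'poem', 'boyfriend']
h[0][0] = 'medicine'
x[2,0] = 'reflection'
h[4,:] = ['community', 'studio', 'death']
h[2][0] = 'church'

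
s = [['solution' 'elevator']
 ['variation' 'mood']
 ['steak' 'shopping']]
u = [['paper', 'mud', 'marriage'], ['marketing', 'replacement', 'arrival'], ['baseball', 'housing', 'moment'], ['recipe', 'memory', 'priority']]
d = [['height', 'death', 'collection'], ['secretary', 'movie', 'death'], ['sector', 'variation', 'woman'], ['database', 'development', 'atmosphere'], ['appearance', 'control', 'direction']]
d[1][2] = 'death'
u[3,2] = 'priority'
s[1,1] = 'mood'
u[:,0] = ['paper', 'marketing', 'baseball', 'recipe']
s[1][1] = 'mood'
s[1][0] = 'variation'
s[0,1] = 'elevator'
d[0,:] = ['height', 'death', 'collection']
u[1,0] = 'marketing'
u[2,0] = 'baseball'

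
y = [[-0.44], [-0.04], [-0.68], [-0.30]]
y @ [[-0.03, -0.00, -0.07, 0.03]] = [[0.01, 0.00, 0.03, -0.01], [0.0, 0.0, 0.00, -0.00], [0.02, 0.00, 0.05, -0.02], [0.01, 0.00, 0.02, -0.01]]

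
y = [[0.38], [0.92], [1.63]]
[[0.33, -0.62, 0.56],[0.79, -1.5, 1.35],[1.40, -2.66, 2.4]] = y @ [[0.86, -1.63, 1.47]]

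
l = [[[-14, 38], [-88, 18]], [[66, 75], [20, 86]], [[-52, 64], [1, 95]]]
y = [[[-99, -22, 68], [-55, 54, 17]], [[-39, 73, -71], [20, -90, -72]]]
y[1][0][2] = -71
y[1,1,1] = -90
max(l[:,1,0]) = 20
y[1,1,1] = -90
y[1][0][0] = -39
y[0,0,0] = -99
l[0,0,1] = 38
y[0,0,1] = -22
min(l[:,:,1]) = 18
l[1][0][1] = 75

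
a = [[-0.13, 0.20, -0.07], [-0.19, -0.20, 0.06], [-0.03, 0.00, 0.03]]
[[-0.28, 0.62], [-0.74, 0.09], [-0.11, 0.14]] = a @ [[3.21, -2.31],[0.54, 2.42],[-0.42, 2.33]]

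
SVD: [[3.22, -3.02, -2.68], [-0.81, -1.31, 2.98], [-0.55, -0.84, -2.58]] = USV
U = [[-0.86, 0.49, 0.13], [0.37, 0.78, -0.51], [-0.35, -0.39, -0.85]]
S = [5.72, 3.18, 1.67]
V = [[-0.50, 0.42, 0.75], [0.37, -0.68, 0.63], [0.78, 0.60, 0.19]]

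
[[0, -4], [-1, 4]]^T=[[0, -1], [-4, 4]]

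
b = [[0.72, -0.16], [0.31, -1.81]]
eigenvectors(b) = [[0.99, 0.06],[0.12, 1.0]]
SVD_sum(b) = [[0.07, -0.31], [0.42, -1.78]] + [[0.65, 0.15],[-0.11, -0.03]]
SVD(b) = [[0.17,  0.98], [0.98,  -0.17]] @ diag([1.8607278987982643, 0.6737148407403507]) @ [[0.23,  -0.97], [0.97,  0.23]]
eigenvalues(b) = [0.7, -1.79]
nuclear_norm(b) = 2.53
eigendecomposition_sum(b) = [[0.71, -0.04], [0.09, -0.01]] + [[0.01, -0.12], [0.22, -1.8]]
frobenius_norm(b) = 1.98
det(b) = -1.25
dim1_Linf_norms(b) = [0.72, 1.81]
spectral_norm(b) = 1.86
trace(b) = -1.09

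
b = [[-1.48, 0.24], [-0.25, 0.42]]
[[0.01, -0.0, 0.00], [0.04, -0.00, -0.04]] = b @ [[0.01, 0.00, -0.02], [0.09, -0.01, -0.11]]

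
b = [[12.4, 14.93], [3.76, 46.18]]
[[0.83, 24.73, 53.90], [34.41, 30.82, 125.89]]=b @ [[-0.92, 1.32, 1.18],[0.82, 0.56, 2.63]]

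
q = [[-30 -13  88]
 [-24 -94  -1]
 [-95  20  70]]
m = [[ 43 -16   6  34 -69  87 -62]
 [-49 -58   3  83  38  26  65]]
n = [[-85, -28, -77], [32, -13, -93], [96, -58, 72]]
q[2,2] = 70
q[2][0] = -95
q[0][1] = -13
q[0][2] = 88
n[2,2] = 72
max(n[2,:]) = 96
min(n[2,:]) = -58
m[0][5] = 87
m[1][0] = -49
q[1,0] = -24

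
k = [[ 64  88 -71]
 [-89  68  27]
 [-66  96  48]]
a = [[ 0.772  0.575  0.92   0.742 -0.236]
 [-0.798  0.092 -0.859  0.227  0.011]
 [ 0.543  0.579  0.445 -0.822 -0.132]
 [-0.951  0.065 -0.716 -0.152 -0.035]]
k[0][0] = 64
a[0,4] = -0.236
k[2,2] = 48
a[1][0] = -0.798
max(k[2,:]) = 96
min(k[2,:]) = -66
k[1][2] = 27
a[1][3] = 0.227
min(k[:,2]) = -71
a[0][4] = -0.236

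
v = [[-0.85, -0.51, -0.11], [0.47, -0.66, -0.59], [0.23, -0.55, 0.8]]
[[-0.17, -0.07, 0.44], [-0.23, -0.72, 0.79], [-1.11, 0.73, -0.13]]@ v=[[0.21, -0.11, 0.41], [0.04, 0.16, 1.08], [1.26, 0.16, -0.41]]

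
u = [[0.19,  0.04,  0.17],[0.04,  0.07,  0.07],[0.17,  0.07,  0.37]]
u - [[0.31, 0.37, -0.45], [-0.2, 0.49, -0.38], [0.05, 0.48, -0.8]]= [[-0.12, -0.33, 0.62], [0.24, -0.42, 0.45], [0.12, -0.41, 1.17]]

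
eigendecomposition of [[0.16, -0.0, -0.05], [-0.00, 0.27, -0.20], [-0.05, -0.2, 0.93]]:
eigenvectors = [[0.06,-0.97,0.22], [0.27,-0.2,-0.94], [-0.96,-0.11,-0.25]]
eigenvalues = [0.99, 0.15, 0.22]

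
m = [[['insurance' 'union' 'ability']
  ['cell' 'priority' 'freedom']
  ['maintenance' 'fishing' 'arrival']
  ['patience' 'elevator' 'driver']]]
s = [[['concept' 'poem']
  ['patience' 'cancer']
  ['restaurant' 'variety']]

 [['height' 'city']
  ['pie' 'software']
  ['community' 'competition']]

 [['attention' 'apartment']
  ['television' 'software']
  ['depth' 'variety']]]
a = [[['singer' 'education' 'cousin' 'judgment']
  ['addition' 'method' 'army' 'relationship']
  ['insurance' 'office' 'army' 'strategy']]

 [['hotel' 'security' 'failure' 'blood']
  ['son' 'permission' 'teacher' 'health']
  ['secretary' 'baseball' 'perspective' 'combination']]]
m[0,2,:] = ['maintenance', 'fishing', 'arrival']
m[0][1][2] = 'freedom'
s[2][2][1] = 'variety'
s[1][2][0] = 'community'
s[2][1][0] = 'television'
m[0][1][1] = 'priority'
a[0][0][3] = 'judgment'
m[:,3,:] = [['patience', 'elevator', 'driver']]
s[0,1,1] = 'cancer'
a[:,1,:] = [['addition', 'method', 'army', 'relationship'], ['son', 'permission', 'teacher', 'health']]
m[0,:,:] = [['insurance', 'union', 'ability'], ['cell', 'priority', 'freedom'], ['maintenance', 'fishing', 'arrival'], ['patience', 'elevator', 'driver']]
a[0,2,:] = ['insurance', 'office', 'army', 'strategy']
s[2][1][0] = 'television'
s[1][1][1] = 'software'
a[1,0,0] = 'hotel'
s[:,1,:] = [['patience', 'cancer'], ['pie', 'software'], ['television', 'software']]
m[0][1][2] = 'freedom'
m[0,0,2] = 'ability'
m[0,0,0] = 'insurance'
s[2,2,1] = 'variety'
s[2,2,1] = 'variety'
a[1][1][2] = 'teacher'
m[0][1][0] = 'cell'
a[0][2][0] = 'insurance'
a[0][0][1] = 'education'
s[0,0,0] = 'concept'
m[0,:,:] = [['insurance', 'union', 'ability'], ['cell', 'priority', 'freedom'], ['maintenance', 'fishing', 'arrival'], ['patience', 'elevator', 'driver']]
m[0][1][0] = 'cell'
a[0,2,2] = 'army'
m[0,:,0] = ['insurance', 'cell', 'maintenance', 'patience']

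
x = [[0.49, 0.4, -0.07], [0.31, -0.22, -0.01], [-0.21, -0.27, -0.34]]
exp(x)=[[1.72, 0.49, -0.08], [0.37, 0.87, -0.02], [-0.28, -0.25, 0.72]]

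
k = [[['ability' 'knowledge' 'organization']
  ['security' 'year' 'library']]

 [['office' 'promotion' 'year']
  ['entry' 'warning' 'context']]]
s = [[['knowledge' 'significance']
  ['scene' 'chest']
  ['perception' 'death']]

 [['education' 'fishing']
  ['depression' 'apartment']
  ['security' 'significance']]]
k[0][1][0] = 'security'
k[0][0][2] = 'organization'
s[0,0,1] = 'significance'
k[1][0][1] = 'promotion'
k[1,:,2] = ['year', 'context']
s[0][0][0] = 'knowledge'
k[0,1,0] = 'security'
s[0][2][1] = 'death'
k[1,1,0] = 'entry'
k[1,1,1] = 'warning'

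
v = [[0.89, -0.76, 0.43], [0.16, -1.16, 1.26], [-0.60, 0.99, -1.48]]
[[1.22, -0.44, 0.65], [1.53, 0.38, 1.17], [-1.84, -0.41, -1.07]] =v@[[0.60, -0.49, -0.03], [-0.55, 0.45, -0.77], [0.63, 0.78, 0.22]]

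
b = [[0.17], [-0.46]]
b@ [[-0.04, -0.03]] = [[-0.01, -0.01], [0.02, 0.01]]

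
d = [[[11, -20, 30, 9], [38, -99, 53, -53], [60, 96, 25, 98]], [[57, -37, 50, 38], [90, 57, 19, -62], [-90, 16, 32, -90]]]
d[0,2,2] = 25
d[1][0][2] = 50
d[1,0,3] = 38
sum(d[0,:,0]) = 109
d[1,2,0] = -90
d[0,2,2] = 25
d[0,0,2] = 30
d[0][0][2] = 30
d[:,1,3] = [-53, -62]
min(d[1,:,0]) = -90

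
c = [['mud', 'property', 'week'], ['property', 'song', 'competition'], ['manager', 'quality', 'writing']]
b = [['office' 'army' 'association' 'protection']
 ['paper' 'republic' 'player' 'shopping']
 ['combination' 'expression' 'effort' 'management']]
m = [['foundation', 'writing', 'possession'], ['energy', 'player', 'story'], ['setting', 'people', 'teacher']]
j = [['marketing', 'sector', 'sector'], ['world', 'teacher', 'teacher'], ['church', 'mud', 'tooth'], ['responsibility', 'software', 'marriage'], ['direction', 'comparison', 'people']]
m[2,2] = 'teacher'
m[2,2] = 'teacher'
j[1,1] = 'teacher'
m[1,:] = ['energy', 'player', 'story']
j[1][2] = 'teacher'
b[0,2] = 'association'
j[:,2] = ['sector', 'teacher', 'tooth', 'marriage', 'people']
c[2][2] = 'writing'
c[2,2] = 'writing'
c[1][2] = 'competition'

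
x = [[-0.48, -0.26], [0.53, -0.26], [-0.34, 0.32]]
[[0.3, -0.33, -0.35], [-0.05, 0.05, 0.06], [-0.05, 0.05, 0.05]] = x @ [[-0.35, 0.38, 0.41], [-0.52, 0.57, 0.6]]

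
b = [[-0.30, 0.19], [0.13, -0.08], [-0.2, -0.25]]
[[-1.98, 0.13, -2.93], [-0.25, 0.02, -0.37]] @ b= [[1.20, 0.35], [0.15, 0.04]]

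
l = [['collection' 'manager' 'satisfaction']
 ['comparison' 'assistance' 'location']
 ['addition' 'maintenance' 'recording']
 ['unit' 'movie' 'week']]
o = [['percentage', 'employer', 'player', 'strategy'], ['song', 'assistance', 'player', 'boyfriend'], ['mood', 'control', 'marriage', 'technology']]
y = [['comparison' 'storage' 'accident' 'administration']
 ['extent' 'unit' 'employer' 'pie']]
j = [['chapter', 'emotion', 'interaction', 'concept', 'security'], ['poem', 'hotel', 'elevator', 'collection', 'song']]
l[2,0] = 'addition'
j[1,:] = ['poem', 'hotel', 'elevator', 'collection', 'song']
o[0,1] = 'employer'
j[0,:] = ['chapter', 'emotion', 'interaction', 'concept', 'security']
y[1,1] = 'unit'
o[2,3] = 'technology'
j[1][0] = 'poem'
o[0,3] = 'strategy'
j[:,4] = ['security', 'song']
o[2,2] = 'marriage'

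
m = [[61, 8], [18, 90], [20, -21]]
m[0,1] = 8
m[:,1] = [8, 90, -21]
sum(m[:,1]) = 77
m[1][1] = 90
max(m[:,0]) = 61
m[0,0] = 61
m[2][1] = -21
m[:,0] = [61, 18, 20]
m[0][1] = 8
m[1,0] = 18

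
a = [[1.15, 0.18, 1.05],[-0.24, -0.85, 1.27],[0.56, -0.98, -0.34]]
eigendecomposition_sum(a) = [[(1.29+0j), (-0.17+0j), 0.63-0.00j], [0.07+0.00j, -0.01+0.00j, (0.03-0j)], [(0.36+0j), -0.05+0.00j, 0.18-0.00j]] + [[-0.07+0.05j, (0.17+0.21j), (0.21-0.21j)], [(-0.15-0.14j), (-0.42+0.53j), (0.62+0.4j)], [0.10-0.14j, -0.47-0.29j, -0.26+0.53j]] + [[(-0.07-0.05j), 0.17-0.21j, (0.21+0.21j)], [(-0.15+0.14j), -0.42-0.53j, (0.62-0.4j)], [0.10+0.14j, -0.47+0.29j, -0.26-0.53j]]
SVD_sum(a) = [[0.51, -0.42, 1.12], [0.5, -0.41, 1.10], [0.1, -0.08, 0.21]] + [[0.44, 0.71, 0.07],[-0.39, -0.63, -0.06],[-0.30, -0.48, -0.04]] + [[0.2,  -0.11,  -0.13], [-0.35,  0.19,  0.23], [0.76,  -0.42,  -0.51]]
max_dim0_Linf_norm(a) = 1.27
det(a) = 2.62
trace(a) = -0.04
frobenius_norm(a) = 2.50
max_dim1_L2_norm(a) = 1.57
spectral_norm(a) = 1.83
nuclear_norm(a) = 4.23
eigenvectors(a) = [[(0.96+0j), (0.06-0.29j), (0.06+0.29j)], [0.05+0.00j, (0.74+0j), (0.74-0j)], [0.27+0.00j, (0.07+0.6j), (0.07-0.6j)]]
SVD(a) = [[-0.71, -0.67, -0.23], [-0.69, 0.59, 0.41], [-0.13, 0.45, -0.88]] @ diag([1.8346381736281512, 1.2562489585453371, 1.1383941874500763]) @ [[-0.39,  0.32,  -0.86],[-0.52,  -0.85,  -0.08],[-0.76,  0.42,  0.50]]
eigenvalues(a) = [(1.46+0j), (-0.75+1.11j), (-0.75-1.11j)]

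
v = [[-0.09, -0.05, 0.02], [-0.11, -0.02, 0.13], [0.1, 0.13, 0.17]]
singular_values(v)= [0.24, 0.19, 0.0]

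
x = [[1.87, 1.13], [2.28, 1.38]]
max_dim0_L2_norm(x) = 2.95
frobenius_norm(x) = 3.45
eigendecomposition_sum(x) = [[1.87, 1.13],  [2.28, 1.38]] + [[0.0,-0.00], [-0.00,0.00]]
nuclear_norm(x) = 3.45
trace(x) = 3.25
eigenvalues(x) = [3.25, 0.0]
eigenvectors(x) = [[0.63,-0.52], [0.77,0.86]]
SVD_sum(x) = [[1.87,1.13], [2.28,1.38]] + [[0.0, -0.00], [-0.00, 0.0]]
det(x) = 0.00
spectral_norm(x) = 3.45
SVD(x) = [[-0.63, -0.77], [-0.77, 0.63]] @ diag([3.446244117111591, 0.0012187180760487738]) @ [[-0.86, -0.52], [-0.52, 0.86]]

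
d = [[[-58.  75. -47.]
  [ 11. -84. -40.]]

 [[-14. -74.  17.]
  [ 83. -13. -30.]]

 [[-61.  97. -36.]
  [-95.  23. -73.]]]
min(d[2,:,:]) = -95.0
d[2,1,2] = -73.0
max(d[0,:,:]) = 75.0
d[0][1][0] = 11.0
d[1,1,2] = -30.0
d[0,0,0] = -58.0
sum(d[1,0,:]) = -71.0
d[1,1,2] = -30.0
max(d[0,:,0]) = 11.0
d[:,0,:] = [[-58.0, 75.0, -47.0], [-14.0, -74.0, 17.0], [-61.0, 97.0, -36.0]]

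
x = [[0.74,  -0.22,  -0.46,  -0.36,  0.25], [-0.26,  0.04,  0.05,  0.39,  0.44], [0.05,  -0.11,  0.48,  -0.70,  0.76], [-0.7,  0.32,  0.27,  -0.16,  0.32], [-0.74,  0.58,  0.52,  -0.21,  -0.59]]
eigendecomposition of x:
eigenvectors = [[-0.41-0.01j, (-0.41+0.01j), (-0.5+0j), (-0.5-0j), 0.44+0.00j], [(-0.21+0.09j), -0.21-0.09j, (0.47-0.1j), (0.47+0.1j), (0.83+0j)], [(-0.57+0j), (-0.57-0j), -0.30+0.36j, -0.30-0.36j, (0.13+0j)], [(-0.4-0.08j), (-0.4+0.08j), (0.48-0.03j), (0.48+0.03j), 0.22+0.00j], [0.51-0.15j, (0.51+0.15j), (0.27+0.05j), (0.27-0.05j), (0.24+0j)]]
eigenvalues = [(-0.69+0.12j), (-0.69-0.12j), (0.88+0.24j), (0.88-0.24j), (0.14+0j)]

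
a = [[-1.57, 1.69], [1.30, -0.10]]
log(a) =[[0.60+2.27j, (-0.57-1.6j)], [(-0.44-1.23j), 0.11+0.87j]]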